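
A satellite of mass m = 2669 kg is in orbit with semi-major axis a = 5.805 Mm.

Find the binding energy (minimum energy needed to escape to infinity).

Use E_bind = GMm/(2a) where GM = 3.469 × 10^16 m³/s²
a = 5.805 Mm = 5.805 × 10^6 m
GM = 3.469 × 10^16 m³/s²
m = 2669 kg
GMm = 3.469 × 10^16 × 2669 = 9.25876 × 10^19 m³·kg/s²
2a = 1.161 × 10^7 m
E_bind = GMm/(2a) = 7.97482 × 10^12 J ≈ 7.975 TJ

Final answer: 7.975 TJ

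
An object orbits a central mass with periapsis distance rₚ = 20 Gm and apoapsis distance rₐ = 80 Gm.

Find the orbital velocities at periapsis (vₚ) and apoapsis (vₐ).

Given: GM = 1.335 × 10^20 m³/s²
rₚ = 20 Gm = 2 × 10^10 m
rₐ = 80 Gm = 8 × 10^10 m
GM = 1.335 × 10^20 m³/s²
a = (rₚ + rₐ)/2 = 5 × 10^10 m
Vis-viva: v² = GM (2/r − 1/a)
vₚ² = 1.335 × 10^20 × (1 × 10^-10 − 2 × 10^-11) = 1.068 × 10^10 m²/s²
vₚ = 103344 m/s ≈ 103.3 km/s
vₐ² = 1.335 × 10^20 × (2.5 × 10^-11 − 2 × 10^-11) = 6.675 × 10^8 m²/s²
vₐ = 25836 m/s ≈ 25.84 km/s

Final answer: vₚ = 103.3 km/s, vₐ = 25.84 km/s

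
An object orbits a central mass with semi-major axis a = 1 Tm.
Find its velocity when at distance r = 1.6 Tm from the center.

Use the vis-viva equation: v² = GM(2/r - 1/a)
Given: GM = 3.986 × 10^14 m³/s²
a = 1 Tm = 1 × 10^12 m
r = 1.6 Tm = 1.6 × 10^12 m
GM = 3.986 × 10^14 m³/s²
2/r − 1/a = 1.25 × 10^-12 − 1 × 10^-12 = 2.5 × 10^-13 m⁻¹
v² = GM (2/r − 1/a) = 99.65 m²/s²
v = 9.98248 m/s ≈ 9.982 m/s

Final answer: 9.982 m/s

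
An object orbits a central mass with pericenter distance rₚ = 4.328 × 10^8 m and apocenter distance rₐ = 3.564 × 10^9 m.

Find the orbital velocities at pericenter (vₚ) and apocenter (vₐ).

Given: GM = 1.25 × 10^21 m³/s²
rₚ = 4.328 × 10^8 m
rₐ = 3.564 × 10^9 m
GM = 1.25 × 10^21 m³/s²
a = (rₚ + rₐ)/2 = 1.9984 × 10^9 m
Vis-viva: v² = GM (2/r − 1/a)
vₚ² = 1.25 × 10^21 × (4.62107 × 10^-9 − 5.004 × 10^-10) = 5.15084 × 10^12 m²/s²
vₚ = 2.26955 × 10^6 m/s ≈ 2270 km/s
vₐ² = 1.25 × 10^21 × (5.61167 × 10^-10 − 5.004 × 10^-10) = 7.59586 × 10^10 m²/s²
vₐ = 275606 m/s ≈ 275.6 km/s

Final answer: vₚ = 2270 km/s, vₐ = 275.6 km/s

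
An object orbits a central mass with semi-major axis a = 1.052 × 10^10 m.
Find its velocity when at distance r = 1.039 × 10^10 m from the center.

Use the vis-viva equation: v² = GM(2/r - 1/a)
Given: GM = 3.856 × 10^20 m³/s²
a = 1.052 × 10^10 m
r = 1.039 × 10^10 m
GM = 3.856 × 10^20 m³/s²
2/r − 1/a = 1.92493 × 10^-10 − 9.5057 × 10^-11 = 9.74357 × 10^-11 m⁻¹
v² = GM (2/r − 1/a) = 3.75712 × 10^10 m²/s²
v = 193833 m/s ≈ 193.8 km/s

Final answer: 193.8 km/s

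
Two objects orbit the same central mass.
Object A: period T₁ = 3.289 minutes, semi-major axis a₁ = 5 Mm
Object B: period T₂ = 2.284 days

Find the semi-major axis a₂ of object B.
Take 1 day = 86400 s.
T₁ = 3.289 minutes = 197.34 s
T₂ = 2.284 days = 197338 s
a₁ = 5 Mm = 5 × 10^6 m
Kepler's third law: (T₂/T₁)² = (a₂/a₁)³  ⇒  a₂ = a₁ (T₂/T₁)^(2/3)
T₂/T₁ = 999.988
(T₂/T₁)^(2/3) = 99.9992
a₂ = 5 × 10^6 m × 99.9992 = 4.99996 × 10^8 m ≈ 500 Mm

Final answer: a₂ = 500 Mm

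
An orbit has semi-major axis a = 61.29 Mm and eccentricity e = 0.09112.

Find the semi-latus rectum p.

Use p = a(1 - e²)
a = 61.29 Mm = 6.129 × 10^7 m
e = 0.09112,  e² = 0.00830285,  1 − e² = 0.991697
p = a(1 − e²) = 6.129 × 10^7 m × 0.991697 = 6.07811 × 10^7 m ≈ 60.78 Mm

Final answer: p = 60.78 Mm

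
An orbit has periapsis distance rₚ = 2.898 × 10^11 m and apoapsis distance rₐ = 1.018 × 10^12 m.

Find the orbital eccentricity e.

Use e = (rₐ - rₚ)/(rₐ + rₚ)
rₚ = 2.898 × 10^11 m
rₐ = 1.018 × 10^12 m
rₐ − rₚ = 7.282 × 10^11 m
rₐ + rₚ = 1.3078 × 10^12 m
e = (rₐ − rₚ)/(rₐ + rₚ) = 0.556813

Final answer: e = 0.5568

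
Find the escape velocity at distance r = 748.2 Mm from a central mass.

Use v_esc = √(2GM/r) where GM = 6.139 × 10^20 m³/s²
r = 748.2 Mm = 7.482 × 10^8 m
GM = 6.139 × 10^20 m³/s²
2GM/r = 2 × (6.139 × 10^20) / (7.482 × 10^8) = 1.64101 × 10^12 m²/s²
v_esc = √(2GM/r) = 1.28102 × 10^6 m/s ≈ 1281 km/s

Final answer: 1281 km/s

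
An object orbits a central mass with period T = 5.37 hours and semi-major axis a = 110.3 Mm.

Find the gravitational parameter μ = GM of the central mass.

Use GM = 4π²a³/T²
T = 5.37 hours = 19332 s
a = 110.3 Mm = 1.103 × 10^8 m
a³ = 1.34192 × 10^24 m³
T² = 3.73726 × 10^8 s²
GM = 4π² × (1.34192 × 10^24) / (3.73726 × 10^8) = 1.41753 × 10^17 m³/s²
GM ≈ 1.418 × 10^17 m³/s²

Final answer: GM = 1.418 × 10^17 m³/s²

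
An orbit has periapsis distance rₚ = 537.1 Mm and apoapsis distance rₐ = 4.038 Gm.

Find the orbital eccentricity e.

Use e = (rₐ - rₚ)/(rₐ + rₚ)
rₚ = 537.1 Mm = 5.371 × 10^8 m
rₐ = 4.038 Gm = 4.038 × 10^9 m
rₐ − rₚ = 3.5009 × 10^9 m
rₐ + rₚ = 4.5751 × 10^9 m
e = (rₐ − rₚ)/(rₐ + rₚ) = 0.765207

Final answer: e = 0.7652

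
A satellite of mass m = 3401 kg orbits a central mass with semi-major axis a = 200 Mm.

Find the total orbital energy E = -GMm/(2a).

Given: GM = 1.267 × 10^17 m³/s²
a = 200 Mm = 2 × 10^8 m
GM = 1.267 × 10^17 m³/s²
2a = 4 × 10^8 m
GMm = 1.267 × 10^17 × 3401 = 4.30907 × 10^20 m³·kg/s²
E = −GMm/(2a) = -1.07727 × 10^12 J ≈ -1.077 TJ

Final answer: -1.077 TJ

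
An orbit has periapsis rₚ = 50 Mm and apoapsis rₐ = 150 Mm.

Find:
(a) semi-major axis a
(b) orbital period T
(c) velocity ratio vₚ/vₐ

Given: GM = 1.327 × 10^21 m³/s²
rₚ = 50 Mm = 5 × 10^7 m
rₐ = 150 Mm = 1.5 × 10^8 m
GM = 1.327 × 10^21 m³/s²
a = (rₚ + rₐ)/2 = 1 × 10^8 m
e = (rₐ − rₚ)/(rₐ + rₚ) = (1 × 10^8) / (2 × 10^8) = 0.5
(a) a = 1 × 10^8 m ≈ 100 Mm
(b) a³ = 1 × 10^24 m³;  T = 2π √(a³/GM) = 2π × 27.4514 s = 172.482 s ≈ 2.875 minutes
(c) vₚ/vₐ = rₐ/rₚ (angular momentum) = (1.5 × 10^8) / (5 × 10^7) = 3 ≈ 3

Final answer:
(a) semi-major axis a = 100 Mm
(b) orbital period T = 2.875 minutes
(c) velocity ratio vₚ/vₐ = 3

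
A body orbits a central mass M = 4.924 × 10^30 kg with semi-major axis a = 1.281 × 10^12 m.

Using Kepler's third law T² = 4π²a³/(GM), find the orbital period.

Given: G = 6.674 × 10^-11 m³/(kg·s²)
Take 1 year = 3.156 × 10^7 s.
M = 4.924 × 10^30 kg
GM = G × M = 6.674 × 10^-11 × 4.924 × 10^30 = 3.28628 × 10^20 m³/s²
a = 1.281 × 10^12 m
a³ = 2.10207 × 10^36 m³
T = 2π √(a³/GM) = 2π √((2.10207 × 10^36) / (3.28628 × 10^20)) = 2π × 7.99782 × 10^7 s
T = 5.02518 × 10^8 s ≈ 15.92 years

Final answer: 15.92 years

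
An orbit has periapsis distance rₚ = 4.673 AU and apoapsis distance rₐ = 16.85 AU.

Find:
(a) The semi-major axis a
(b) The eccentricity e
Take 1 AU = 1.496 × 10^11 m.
rₚ = 4.673 AU = 6.99081 × 10^11 m
rₐ = 16.85 AU = 2.52076 × 10^12 m
(a) a = (rₚ + rₐ)/2 = 1.60992 × 10^12 m ≈ 10.76 AU
(b) e = (rₐ − rₚ)/(rₐ + rₚ) = (1.82168 × 10^12) / (3.21984 × 10^12) = 0.565767

Final answer:
(a) a = 10.76 AU
(b) e = 0.5658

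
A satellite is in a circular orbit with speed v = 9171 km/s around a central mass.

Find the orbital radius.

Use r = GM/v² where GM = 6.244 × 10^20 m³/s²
v = 9171 km/s = 9.171 × 10^6 m/s
GM = 6.244 × 10^20 m³/s²
v² = 8.41072 × 10^13 m²/s²
r = GM/v² = (6.244 × 10^20) / (8.41072 × 10^13) = 7.42386 × 10^6 m ≈ 7.424 Mm

Final answer: 7.424 Mm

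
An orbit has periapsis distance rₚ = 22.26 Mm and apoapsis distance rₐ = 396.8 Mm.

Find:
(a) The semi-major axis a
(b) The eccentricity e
rₚ = 22.26 Mm = 2.226 × 10^7 m
rₐ = 396.8 Mm = 3.968 × 10^8 m
(a) a = (rₚ + rₐ)/2 = 2.0953 × 10^8 m ≈ 209.5 Mm
(b) e = (rₐ − rₚ)/(rₐ + rₚ) = (3.7454 × 10^8) / (4.1906 × 10^8) = 0.893762

Final answer:
(a) a = 209.5 Mm
(b) e = 0.8938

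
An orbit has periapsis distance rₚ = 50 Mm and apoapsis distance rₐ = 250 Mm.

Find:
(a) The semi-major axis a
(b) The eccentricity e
rₚ = 50 Mm = 5 × 10^7 m
rₐ = 250 Mm = 2.5 × 10^8 m
(a) a = (rₚ + rₐ)/2 = 1.5 × 10^8 m ≈ 150 Mm
(b) e = (rₐ − rₚ)/(rₐ + rₚ) = (2 × 10^8) / (3 × 10^8) = 0.666667

Final answer:
(a) a = 150 Mm
(b) e = 0.6667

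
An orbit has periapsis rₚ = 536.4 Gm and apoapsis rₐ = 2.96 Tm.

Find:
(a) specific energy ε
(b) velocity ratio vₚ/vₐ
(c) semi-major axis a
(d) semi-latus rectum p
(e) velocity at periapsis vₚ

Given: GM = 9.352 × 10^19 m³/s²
rₚ = 536.4 Gm = 5.364 × 10^11 m
rₐ = 2.96 Tm = 2.96 × 10^12 m
GM = 9.352 × 10^19 m³/s²
a = (rₚ + rₐ)/2 = 1.7482 × 10^12 m
e = (rₐ − rₚ)/(rₐ + rₚ) = (2.4236 × 10^12) / (3.4964 × 10^12) = 0.69317
(a) 2a = 3.4964 × 10^12 m;  ε = −GM/(2a) = -2.67475 × 10^7 J/kg ≈ -26.75 MJ/kg
(b) vₚ/vₐ = rₐ/rₚ (angular momentum) = (2.96 × 10^12) / (5.364 × 10^11) = 5.51827 ≈ 5.518
(c) a = 1.7482 × 10^12 m ≈ 1.748 Tm
(d) 1 − e² = 0.519515;  p = a(1 − e²) = 1.7482 × 10^12 × 0.519515 = 9.08216 × 10^11 m ≈ 908.2 Gm
(e) vₚ² = GM (2/rₚ − 1/a) = 9.352 × 10^19 × (3.72856 × 10^-12 − 5.72017 × 10^-13) = 2.952 × 10^8 m²/s²;  vₚ = 17181.4 m/s ≈ 17.18 km/s

Final answer:
(a) specific energy ε = -26.75 MJ/kg
(b) velocity ratio vₚ/vₐ = 5.518
(c) semi-major axis a = 1.748 Tm
(d) semi-latus rectum p = 908.2 Gm
(e) velocity at periapsis vₚ = 17.18 km/s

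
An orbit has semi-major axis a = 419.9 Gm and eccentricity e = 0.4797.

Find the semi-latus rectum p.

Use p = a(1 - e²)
a = 419.9 Gm = 4.199 × 10^11 m
e = 0.4797,  e² = 0.230112,  1 − e² = 0.769888
p = a(1 − e²) = 4.199 × 10^11 m × 0.769888 = 3.23276 × 10^11 m ≈ 323.3 Gm

Final answer: p = 323.3 Gm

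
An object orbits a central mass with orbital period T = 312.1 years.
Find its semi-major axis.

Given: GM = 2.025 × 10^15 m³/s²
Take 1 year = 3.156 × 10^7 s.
T = 312.1 years = 9.84988 × 10^9 s
GM = 2.025 × 10^15 m³/s²
Kepler's third law: a³ = GM T² / (4π²)
T² = 9.70201 × 10^19 s²
a³ = (2.025 × 10^15) × (9.70201 × 10^19) / (4π²) = 4.97653 × 10^33 m³
a = (a³)^(1/3) = 1.7073 × 10^11 m ≈ 170.7 Gm

Final answer: 170.7 Gm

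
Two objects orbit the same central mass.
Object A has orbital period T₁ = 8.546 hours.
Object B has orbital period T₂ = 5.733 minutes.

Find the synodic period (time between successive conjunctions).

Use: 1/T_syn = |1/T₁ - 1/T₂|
T₁ = 8.546 hours = 30765.6 s
T₂ = 5.733 minutes = 343.98 s
1/T₁ = 3.25038 × 10^-5 s⁻¹
1/T₂ = 0.00290715 s⁻¹
|1/T₁ − 1/T₂| = 0.00287464 s⁻¹
T_syn = 1 / |1/T₁ − 1/T₂| = 347.869 s ≈ 5.798 minutes

Final answer: T_syn = 5.798 minutes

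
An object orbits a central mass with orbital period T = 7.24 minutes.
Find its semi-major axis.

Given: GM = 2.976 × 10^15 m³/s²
T = 7.24 minutes = 434.4 s
GM = 2.976 × 10^15 m³/s²
Kepler's third law: a³ = GM T² / (4π²)
T² = 188703 s²
a³ = (2.976 × 10^15) × 188703 / (4π²) = 1.4225 × 10^19 m³
a = (a³)^(1/3) = 2.42299 × 10^6 m ≈ 2.423 Mm

Final answer: 2.423 Mm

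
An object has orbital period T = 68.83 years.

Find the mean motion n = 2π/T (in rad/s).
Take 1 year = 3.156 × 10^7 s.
T = 68.83 years = 2.17227 × 10^9 s
n = 2π / (2.17227 × 10^9 s) = 2.89244 × 10^-9 rad/s ≈ 2.892 × 10^-9 rad/s

Final answer: n = 2.892 × 10^-9 rad/s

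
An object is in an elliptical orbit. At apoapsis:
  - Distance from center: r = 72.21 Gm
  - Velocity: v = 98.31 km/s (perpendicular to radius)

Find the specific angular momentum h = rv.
r = 72.21 Gm = 7.221 × 10^10 m
v = 98.31 km/s = 98310 m/s
h = rv = 7.221 × 10^10 × 98310 = 7.09897 × 10^15 m²/s ≈ 7.099 × 10^15 m²/s

Final answer: h = 7.099 × 10^15 m²/s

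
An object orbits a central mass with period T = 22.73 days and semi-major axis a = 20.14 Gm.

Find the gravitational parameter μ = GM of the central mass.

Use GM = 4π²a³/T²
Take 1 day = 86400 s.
T = 22.73 days = 1.96387 × 10^6 s
a = 20.14 Gm = 2.014 × 10^10 m
a³ = 8.16918 × 10^30 m³
T² = 3.85679 × 10^12 s²
GM = 4π² × (8.16918 × 10^30) / (3.85679 × 10^12) = 8.36203 × 10^19 m³/s²
GM ≈ 8.362 × 10^19 m³/s²

Final answer: GM = 8.362 × 10^19 m³/s²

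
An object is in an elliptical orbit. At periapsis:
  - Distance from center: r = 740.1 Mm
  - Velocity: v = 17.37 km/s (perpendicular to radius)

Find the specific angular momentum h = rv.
r = 740.1 Mm = 7.401 × 10^8 m
v = 17.37 km/s = 17370 m/s
h = rv = 7.401 × 10^8 × 17370 = 1.28555 × 10^13 m²/s ≈ 1.286 × 10^13 m²/s

Final answer: h = 1.286 × 10^13 m²/s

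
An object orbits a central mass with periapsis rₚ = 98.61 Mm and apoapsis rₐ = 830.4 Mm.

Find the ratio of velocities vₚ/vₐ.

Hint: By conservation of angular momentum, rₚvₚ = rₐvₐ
rₚ = 98.61 Mm = 9.861 × 10^7 m
rₐ = 830.4 Mm = 8.304 × 10^8 m
rₚvₚ = rₐvₐ  ⇒  vₚ/vₐ = rₐ/rₚ
vₚ/vₐ = (8.304 × 10^8) / (9.861 × 10^7) = 8.42105

Final answer: vₚ/vₐ = 8.421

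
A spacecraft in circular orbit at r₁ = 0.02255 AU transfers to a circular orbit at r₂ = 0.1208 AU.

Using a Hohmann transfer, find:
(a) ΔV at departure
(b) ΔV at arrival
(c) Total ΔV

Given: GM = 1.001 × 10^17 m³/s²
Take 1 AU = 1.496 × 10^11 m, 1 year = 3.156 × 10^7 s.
r₁ = 0.02255 AU = 3.37348 × 10^9 m
r₂ = 0.1208 AU = 1.80717 × 10^10 m
GM = 1.001 × 10^17 m³/s²
Transfer ellipse: a_t = (r₁ + r₂)/2 = 1.07226 × 10^10 m
Circular speed at r₁: v₁ = √(GM/r₁) = 5447.26 m/s
Transfer speed at r₁ (periapsis): v₁ₜ = √(GM(2/r₁ − 1/a_t)) = 7071.76 m/s
(a) ΔV₁ = v₁ₜ − v₁ = 1624.5 m/s ≈ 0.3427 AU/year
Circular speed at r₂: v₂ = √(GM/r₂) = 2353.52 m/s
Transfer speed at r₂ (apoapsis): v₂ₜ = √(GM(2/r₂ − 1/a_t)) = 1320.1 m/s
(b) ΔV₂ = v₂ − v₂ₜ = 1033.42 m/s ≈ 0.218 AU/year
(c) ΔV_total = ΔV₁ + ΔV₂ = 2657.92 m/s ≈ 0.5607 AU/year

Final answer:
(a) ΔV₁ = 0.3427 AU/year
(b) ΔV₂ = 0.218 AU/year
(c) ΔV_total = 0.5607 AU/year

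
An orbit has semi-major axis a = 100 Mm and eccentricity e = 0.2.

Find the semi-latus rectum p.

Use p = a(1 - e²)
a = 100 Mm = 1 × 10^8 m
e = 0.2,  e² = 0.04,  1 − e² = 0.96
p = a(1 − e²) = 1 × 10^8 m × 0.96 = 9.6 × 10^7 m ≈ 96 Mm

Final answer: p = 96 Mm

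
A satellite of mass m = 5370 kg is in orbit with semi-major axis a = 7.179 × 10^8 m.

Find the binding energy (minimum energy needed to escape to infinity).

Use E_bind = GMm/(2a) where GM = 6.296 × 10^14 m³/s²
a = 7.179 × 10^8 m
GM = 6.296 × 10^14 m³/s²
m = 5370 kg
GMm = 6.296 × 10^14 × 5370 = 3.38095 × 10^18 m³·kg/s²
2a = 1.4358 × 10^9 m
E_bind = GMm/(2a) = 2.35475 × 10^9 J ≈ 2.355 GJ

Final answer: 2.355 GJ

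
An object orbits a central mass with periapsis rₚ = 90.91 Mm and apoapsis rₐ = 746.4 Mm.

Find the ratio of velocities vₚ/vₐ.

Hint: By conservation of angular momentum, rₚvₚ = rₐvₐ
rₚ = 90.91 Mm = 9.091 × 10^7 m
rₐ = 746.4 Mm = 7.464 × 10^8 m
rₚvₚ = rₐvₐ  ⇒  vₚ/vₐ = rₐ/rₚ
vₚ/vₐ = (7.464 × 10^8) / (9.091 × 10^7) = 8.21032

Final answer: vₚ/vₐ = 8.21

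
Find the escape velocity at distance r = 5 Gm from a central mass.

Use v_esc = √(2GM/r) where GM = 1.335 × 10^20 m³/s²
r = 5 Gm = 5 × 10^9 m
GM = 1.335 × 10^20 m³/s²
2GM/r = 2 × (1.335 × 10^20) / (5 × 10^9) = 5.34 × 10^10 m²/s²
v_esc = √(2GM/r) = 231084 m/s ≈ 231.1 km/s

Final answer: 231.1 km/s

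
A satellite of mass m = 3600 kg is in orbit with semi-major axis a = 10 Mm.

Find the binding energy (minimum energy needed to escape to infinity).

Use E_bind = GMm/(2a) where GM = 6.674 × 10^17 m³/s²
a = 10 Mm = 1 × 10^7 m
GM = 6.674 × 10^17 m³/s²
m = 3600 kg
GMm = 6.674 × 10^17 × 3600 = 2.40264 × 10^21 m³·kg/s²
2a = 2 × 10^7 m
E_bind = GMm/(2a) = 1.20132 × 10^14 J ≈ 120.1 TJ

Final answer: 120.1 TJ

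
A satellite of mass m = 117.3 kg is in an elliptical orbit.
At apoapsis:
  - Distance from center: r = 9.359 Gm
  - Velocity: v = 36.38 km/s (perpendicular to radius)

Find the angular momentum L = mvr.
r = 9.359 Gm = 9.359 × 10^9 m
v = 36.38 km/s = 36380 m/s
vr = 36380 × 9.359 × 10^9 = 3.4048 × 10^14 m²/s
L = m × vr = 117.3 × 3.4048 × 10^14 = 3.99384 × 10^16 kg·m²/s ≈ 3.994 × 10^16 kg·m²/s

Final answer: L = 3.994 × 10^16 kg·m²/s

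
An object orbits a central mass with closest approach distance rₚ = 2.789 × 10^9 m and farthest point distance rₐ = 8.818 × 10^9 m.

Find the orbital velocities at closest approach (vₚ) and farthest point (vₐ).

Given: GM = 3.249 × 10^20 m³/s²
rₚ = 2.789 × 10^9 m
rₐ = 8.818 × 10^9 m
GM = 3.249 × 10^20 m³/s²
a = (rₚ + rₐ)/2 = 5.8035 × 10^9 m
Vis-viva: v² = GM (2/r − 1/a)
vₚ² = 3.249 × 10^20 × (7.17103 × 10^-10 − 1.7231 × 10^-10) = 1.77003 × 10^11 m²/s²
vₚ = 420718 m/s ≈ 420.7 km/s
vₐ² = 3.249 × 10^20 × (2.26809 × 10^-10 − 1.7231 × 10^-10) = 1.77067 × 10^10 m²/s²
vₐ = 133067 m/s ≈ 133.1 km/s

Final answer: vₚ = 420.7 km/s, vₐ = 133.1 km/s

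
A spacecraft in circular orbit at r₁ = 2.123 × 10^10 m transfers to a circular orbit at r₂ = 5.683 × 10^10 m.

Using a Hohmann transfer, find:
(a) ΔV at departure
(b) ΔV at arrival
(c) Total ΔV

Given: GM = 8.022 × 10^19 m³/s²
r₁ = 2.123 × 10^10 m
r₂ = 5.683 × 10^10 m
GM = 8.022 × 10^19 m³/s²
Transfer ellipse: a_t = (r₁ + r₂)/2 = 3.903 × 10^10 m
Circular speed at r₁: v₁ = √(GM/r₁) = 61470.4 m/s
Transfer speed at r₁ (periapsis): v₁ₜ = √(GM(2/r₁ − 1/a_t)) = 74174.7 m/s
(a) ΔV₁ = v₁ₜ − v₁ = 12704.3 m/s ≈ 12.7 km/s
Circular speed at r₂: v₂ = √(GM/r₂) = 37571 m/s
Transfer speed at r₂ (apoapsis): v₂ₜ = √(GM(2/r₂ − 1/a_t)) = 27709.5 m/s
(b) ΔV₂ = v₂ − v₂ₜ = 9861.51 m/s ≈ 9.862 km/s
(c) ΔV_total = ΔV₁ + ΔV₂ = 22565.8 m/s ≈ 22.57 km/s

Final answer:
(a) ΔV₁ = 12.7 km/s
(b) ΔV₂ = 9.862 km/s
(c) ΔV_total = 22.57 km/s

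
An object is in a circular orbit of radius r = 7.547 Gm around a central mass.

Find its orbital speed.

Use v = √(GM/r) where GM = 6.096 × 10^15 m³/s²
r = 7.547 Gm = 7.547 × 10^9 m
GM = 6.096 × 10^15 m³/s²
GM/r = (6.096 × 10^15) / (7.547 × 10^9) = 807738 m²/s²
v = √(GM/r) = 898.743 m/s ≈ 898.7 m/s

Final answer: 898.7 m/s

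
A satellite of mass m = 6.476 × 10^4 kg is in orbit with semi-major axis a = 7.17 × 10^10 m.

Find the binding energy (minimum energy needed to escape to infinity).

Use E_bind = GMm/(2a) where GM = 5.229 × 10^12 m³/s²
a = 7.17 × 10^10 m
GM = 5.229 × 10^12 m³/s²
m = 6.476 × 10^4 kg
GMm = 5.229 × 10^12 × 64760 = 3.3863 × 10^17 m³·kg/s²
2a = 1.434 × 10^11 m
E_bind = GMm/(2a) = 2.36144 × 10^6 J ≈ 2.361 MJ

Final answer: 2.361 MJ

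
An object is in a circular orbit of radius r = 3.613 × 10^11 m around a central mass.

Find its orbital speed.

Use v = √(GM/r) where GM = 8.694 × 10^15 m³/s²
r = 3.613 × 10^11 m
GM = 8.694 × 10^15 m³/s²
GM/r = (8.694 × 10^15) / (3.613 × 10^11) = 24063.1 m²/s²
v = √(GM/r) = 155.123 m/s ≈ 155.1 m/s

Final answer: 155.1 m/s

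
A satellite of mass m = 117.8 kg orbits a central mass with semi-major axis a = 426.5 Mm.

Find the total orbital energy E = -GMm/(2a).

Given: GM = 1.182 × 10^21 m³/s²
a = 426.5 Mm = 4.265 × 10^8 m
GM = 1.182 × 10^21 m³/s²
2a = 8.53 × 10^8 m
GMm = 1.182 × 10^21 × 117.8 = 1.3924 × 10^23 m³·kg/s²
E = −GMm/(2a) = -1.63235 × 10^14 J ≈ -163.2 TJ

Final answer: -163.2 TJ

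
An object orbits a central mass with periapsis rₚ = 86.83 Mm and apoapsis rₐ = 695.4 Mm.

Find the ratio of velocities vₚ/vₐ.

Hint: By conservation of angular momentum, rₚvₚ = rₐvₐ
rₚ = 86.83 Mm = 8.683 × 10^7 m
rₐ = 695.4 Mm = 6.954 × 10^8 m
rₚvₚ = rₐvₐ  ⇒  vₚ/vₐ = rₐ/rₚ
vₚ/vₐ = (6.954 × 10^8) / (8.683 × 10^7) = 8.00875

Final answer: vₚ/vₐ = 8.009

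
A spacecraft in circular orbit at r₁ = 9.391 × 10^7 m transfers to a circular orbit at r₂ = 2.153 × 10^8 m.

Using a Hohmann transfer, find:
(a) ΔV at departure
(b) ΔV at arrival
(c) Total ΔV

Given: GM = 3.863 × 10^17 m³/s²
r₁ = 9.391 × 10^7 m
r₂ = 2.153 × 10^8 m
GM = 3.863 × 10^17 m³/s²
Transfer ellipse: a_t = (r₁ + r₂)/2 = 1.54605 × 10^8 m
Circular speed at r₁: v₁ = √(GM/r₁) = 64136.7 m/s
Transfer speed at r₁ (periapsis): v₁ₜ = √(GM(2/r₁ − 1/a_t)) = 75686.2 m/s
(a) ΔV₁ = v₁ₜ − v₁ = 11549.5 m/s ≈ 11.55 km/s
Circular speed at r₂: v₂ = √(GM/r₂) = 42358.5 m/s
Transfer speed at r₂ (apoapsis): v₂ₜ = √(GM(2/r₂ − 1/a_t)) = 33013 m/s
(b) ΔV₂ = v₂ − v₂ₜ = 9345.52 m/s ≈ 9.346 km/s
(c) ΔV_total = ΔV₁ + ΔV₂ = 20895 m/s ≈ 20.9 km/s

Final answer:
(a) ΔV₁ = 11.55 km/s
(b) ΔV₂ = 9.346 km/s
(c) ΔV_total = 20.9 km/s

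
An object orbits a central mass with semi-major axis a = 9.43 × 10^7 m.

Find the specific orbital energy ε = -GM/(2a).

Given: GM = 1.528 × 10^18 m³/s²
a = 9.43 × 10^7 m
GM = 1.528 × 10^18 m³/s²
2a = 1.886 × 10^8 m
ε = −GM/(2a) = -8.1018 × 10^9 J/kg ≈ -8.102 GJ/kg

Final answer: -8.102 GJ/kg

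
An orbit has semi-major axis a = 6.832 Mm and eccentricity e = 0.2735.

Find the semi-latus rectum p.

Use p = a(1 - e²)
a = 6.832 Mm = 6.832 × 10^6 m
e = 0.2735,  e² = 0.0748023,  1 − e² = 0.925198
p = a(1 − e²) = 6.832 × 10^6 m × 0.925198 = 6.32095 × 10^6 m ≈ 6.321 Mm

Final answer: p = 6.321 Mm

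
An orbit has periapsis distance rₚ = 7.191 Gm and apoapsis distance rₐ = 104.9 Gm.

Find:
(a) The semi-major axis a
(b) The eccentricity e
rₚ = 7.191 Gm = 7.191 × 10^9 m
rₐ = 104.9 Gm = 1.049 × 10^11 m
(a) a = (rₚ + rₐ)/2 = 5.60455 × 10^10 m ≈ 56.05 Gm
(b) e = (rₐ − rₚ)/(rₐ + rₚ) = (9.7709 × 10^10) / (1.12091 × 10^11) = 0.871694

Final answer:
(a) a = 56.05 Gm
(b) e = 0.8717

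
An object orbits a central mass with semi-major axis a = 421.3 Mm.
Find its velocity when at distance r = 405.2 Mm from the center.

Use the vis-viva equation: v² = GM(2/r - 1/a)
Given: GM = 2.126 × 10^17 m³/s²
a = 421.3 Mm = 4.213 × 10^8 m
r = 405.2 Mm = 4.052 × 10^8 m
GM = 2.126 × 10^17 m³/s²
2/r − 1/a = 4.93583 × 10^-9 − 2.37361 × 10^-9 = 2.56223 × 10^-9 m⁻¹
v² = GM (2/r − 1/a) = 5.4473 × 10^8 m²/s²
v = 23339.4 m/s ≈ 23.34 km/s

Final answer: 23.34 km/s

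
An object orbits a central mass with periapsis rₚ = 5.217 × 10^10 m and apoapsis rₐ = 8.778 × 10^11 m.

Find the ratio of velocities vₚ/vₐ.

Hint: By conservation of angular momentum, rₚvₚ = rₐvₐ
rₚ = 5.217 × 10^10 m
rₐ = 8.778 × 10^11 m
rₚvₚ = rₐvₐ  ⇒  vₚ/vₐ = rₐ/rₚ
vₚ/vₐ = (8.778 × 10^11) / (5.217 × 10^10) = 16.8258

Final answer: vₚ/vₐ = 16.83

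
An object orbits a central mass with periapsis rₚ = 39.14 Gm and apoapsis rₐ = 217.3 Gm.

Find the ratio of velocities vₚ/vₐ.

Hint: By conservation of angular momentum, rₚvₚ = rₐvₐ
rₚ = 39.14 Gm = 3.914 × 10^10 m
rₐ = 217.3 Gm = 2.173 × 10^11 m
rₚvₚ = rₐvₐ  ⇒  vₚ/vₐ = rₐ/rₚ
vₚ/vₐ = (2.173 × 10^11) / (3.914 × 10^10) = 5.55187

Final answer: vₚ/vₐ = 5.552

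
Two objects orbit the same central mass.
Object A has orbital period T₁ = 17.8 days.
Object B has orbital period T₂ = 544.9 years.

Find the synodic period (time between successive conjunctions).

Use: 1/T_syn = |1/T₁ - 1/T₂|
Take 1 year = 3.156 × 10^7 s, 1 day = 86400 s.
T₁ = 17.8 days = 1.53792 × 10^6 s
T₂ = 544.9 years = 1.7197 × 10^10 s
1/T₁ = 6.50229 × 10^-7 s⁻¹
1/T₂ = 5.81495 × 10^-11 s⁻¹
|1/T₁ − 1/T₂| = 6.50171 × 10^-7 s⁻¹
T_syn = 1 / |1/T₁ − 1/T₂| = 1.53806 × 10^6 s ≈ 17.8 days

Final answer: T_syn = 17.8 days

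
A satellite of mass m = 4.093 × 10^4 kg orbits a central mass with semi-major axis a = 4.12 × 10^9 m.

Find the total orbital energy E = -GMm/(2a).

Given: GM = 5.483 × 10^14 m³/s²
a = 4.12 × 10^9 m
GM = 5.483 × 10^14 m³/s²
2a = 8.24 × 10^9 m
GMm = 5.483 × 10^14 × 40930 = 2.24419 × 10^19 m³·kg/s²
E = −GMm/(2a) = -2.72353 × 10^9 J ≈ -2.724 GJ

Final answer: -2.724 GJ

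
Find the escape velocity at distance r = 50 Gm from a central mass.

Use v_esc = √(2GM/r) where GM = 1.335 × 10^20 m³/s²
r = 50 Gm = 5 × 10^10 m
GM = 1.335 × 10^20 m³/s²
2GM/r = 2 × (1.335 × 10^20) / (5 × 10^10) = 5.34 × 10^9 m²/s²
v_esc = √(2GM/r) = 73075.3 m/s ≈ 73.08 km/s

Final answer: 73.08 km/s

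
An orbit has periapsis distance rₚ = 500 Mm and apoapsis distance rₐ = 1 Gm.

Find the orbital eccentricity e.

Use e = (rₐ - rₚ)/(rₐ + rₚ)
rₚ = 500 Mm = 5 × 10^8 m
rₐ = 1 Gm = 1 × 10^9 m
rₐ − rₚ = 5 × 10^8 m
rₐ + rₚ = 1.5 × 10^9 m
e = (rₐ − rₚ)/(rₐ + rₚ) = 0.333333

Final answer: e = 0.3333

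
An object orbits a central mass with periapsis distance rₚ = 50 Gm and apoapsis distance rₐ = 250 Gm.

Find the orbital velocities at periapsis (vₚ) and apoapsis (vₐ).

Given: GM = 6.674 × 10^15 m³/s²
rₚ = 50 Gm = 5 × 10^10 m
rₐ = 250 Gm = 2.5 × 10^11 m
GM = 6.674 × 10^15 m³/s²
a = (rₚ + rₐ)/2 = 1.5 × 10^11 m
Vis-viva: v² = GM (2/r − 1/a)
vₚ² = 6.674 × 10^15 × (4 × 10^-11 − 6.66667 × 10^-12) = 222467 m²/s²
vₚ = 471.664 m/s ≈ 471.7 m/s
vₐ² = 6.674 × 10^15 × (8 × 10^-12 − 6.66667 × 10^-12) = 8898.67 m²/s²
vₐ = 94.3327 m/s ≈ 94.33 m/s

Final answer: vₚ = 471.7 m/s, vₐ = 94.33 m/s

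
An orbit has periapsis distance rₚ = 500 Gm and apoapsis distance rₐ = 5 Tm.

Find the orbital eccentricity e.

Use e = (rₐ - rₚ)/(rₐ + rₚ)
rₚ = 500 Gm = 5 × 10^11 m
rₐ = 5 Tm = 5 × 10^12 m
rₐ − rₚ = 4.5 × 10^12 m
rₐ + rₚ = 5.5 × 10^12 m
e = (rₐ − rₚ)/(rₐ + rₚ) = 0.818182

Final answer: e = 0.8182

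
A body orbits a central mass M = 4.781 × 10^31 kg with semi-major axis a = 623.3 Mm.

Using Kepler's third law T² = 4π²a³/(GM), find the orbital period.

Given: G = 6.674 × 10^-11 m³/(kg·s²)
M = 4.781 × 10^31 kg
GM = G × M = 6.674 × 10^-11 × 4.781 × 10^31 = 3.19084 × 10^21 m³/s²
a = 623.3 Mm = 6.233 × 10^8 m
a³ = 2.42154 × 10^26 m³
T = 2π √(a³/GM) = 2π √((2.42154 × 10^26) / (3.19084 × 10^21)) = 2π × 275.482 s
T = 1730.9 s ≈ 28.85 minutes

Final answer: 28.85 minutes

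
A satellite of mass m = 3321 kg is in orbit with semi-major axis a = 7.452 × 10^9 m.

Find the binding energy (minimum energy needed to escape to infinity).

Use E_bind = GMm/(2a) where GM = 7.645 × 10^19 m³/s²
a = 7.452 × 10^9 m
GM = 7.645 × 10^19 m³/s²
m = 3321 kg
GMm = 7.645 × 10^19 × 3321 = 2.5389 × 10^23 m³·kg/s²
2a = 1.4904 × 10^10 m
E_bind = GMm/(2a) = 1.70351 × 10^13 J ≈ 17.04 TJ

Final answer: 17.04 TJ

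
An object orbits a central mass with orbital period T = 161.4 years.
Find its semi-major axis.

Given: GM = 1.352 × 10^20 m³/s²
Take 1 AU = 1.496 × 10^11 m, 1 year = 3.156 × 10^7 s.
T = 161.4 years = 5.09378 × 10^9 s
GM = 1.352 × 10^20 m³/s²
Kepler's third law: a³ = GM T² / (4π²)
T² = 2.59466 × 10^19 s²
a³ = (1.352 × 10^20) × (2.59466 × 10^19) / (4π²) = 8.88583 × 10^37 m³
a = (a³)^(1/3) = 4.46237 × 10^12 m ≈ 29.83 AU

Final answer: 29.83 AU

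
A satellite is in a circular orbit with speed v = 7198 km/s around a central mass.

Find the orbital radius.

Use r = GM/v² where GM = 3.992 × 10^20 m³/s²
v = 7198 km/s = 7.198 × 10^6 m/s
GM = 3.992 × 10^20 m³/s²
v² = 5.18112 × 10^13 m²/s²
r = GM/v² = (3.992 × 10^20) / (5.18112 × 10^13) = 7.7049 × 10^6 m ≈ 7.705 Mm

Final answer: 7.705 Mm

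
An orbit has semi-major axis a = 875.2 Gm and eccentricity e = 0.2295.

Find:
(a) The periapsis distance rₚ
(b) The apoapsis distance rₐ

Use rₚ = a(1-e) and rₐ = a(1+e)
a = 875.2 Gm = 8.752 × 10^11 m
e = 0.2295:  1 − e = 0.7705,  1 + e = 1.2295
(a) rₚ = a(1 − e) = 8.752 × 10^11 m × 0.7705 = 6.74342 × 10^11 m ≈ 674.3 Gm
(b) rₐ = a(1 + e) = 8.752 × 10^11 m × 1.2295 = 1.07606 × 10^12 m ≈ 1.076 Tm

Final answer:
(a) rₚ = 674.3 Gm
(b) rₐ = 1.076 Tm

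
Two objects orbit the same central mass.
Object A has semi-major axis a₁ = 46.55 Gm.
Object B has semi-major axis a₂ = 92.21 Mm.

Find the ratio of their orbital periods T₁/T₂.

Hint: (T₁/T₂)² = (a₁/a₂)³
a₁ = 46.55 Gm = 4.655 × 10^10 m
a₂ = 92.21 Mm = 9.221 × 10^7 m
a₁/a₂ = 504.826
T₁/T₂ = (a₁/a₂)^(3/2) = (504.826)^1.5 = 11342.6

Final answer: T₁/T₂ = 1.134 × 10^4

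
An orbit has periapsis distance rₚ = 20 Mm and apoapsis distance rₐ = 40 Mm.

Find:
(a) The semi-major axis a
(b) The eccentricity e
rₚ = 20 Mm = 2 × 10^7 m
rₐ = 40 Mm = 4 × 10^7 m
(a) a = (rₚ + rₐ)/2 = 3 × 10^7 m ≈ 30 Mm
(b) e = (rₐ − rₚ)/(rₐ + rₚ) = (2 × 10^7) / (6 × 10^7) = 0.333333

Final answer:
(a) a = 30 Mm
(b) e = 0.3333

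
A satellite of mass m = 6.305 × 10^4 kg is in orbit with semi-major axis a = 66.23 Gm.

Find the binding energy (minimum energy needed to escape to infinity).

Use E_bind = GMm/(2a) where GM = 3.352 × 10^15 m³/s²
a = 66.23 Gm = 6.623 × 10^10 m
GM = 3.352 × 10^15 m³/s²
m = 6.305 × 10^4 kg
GMm = 3.352 × 10^15 × 63050 = 2.11344 × 10^20 m³·kg/s²
2a = 1.3246 × 10^11 m
E_bind = GMm/(2a) = 1.59553 × 10^9 J ≈ 1.596 GJ

Final answer: 1.596 GJ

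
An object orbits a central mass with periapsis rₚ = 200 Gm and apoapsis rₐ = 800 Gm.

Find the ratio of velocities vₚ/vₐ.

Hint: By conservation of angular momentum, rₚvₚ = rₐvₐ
rₚ = 200 Gm = 2 × 10^11 m
rₐ = 800 Gm = 8 × 10^11 m
rₚvₚ = rₐvₐ  ⇒  vₚ/vₐ = rₐ/rₚ
vₚ/vₐ = (8 × 10^11) / (2 × 10^11) = 4

Final answer: vₚ/vₐ = 4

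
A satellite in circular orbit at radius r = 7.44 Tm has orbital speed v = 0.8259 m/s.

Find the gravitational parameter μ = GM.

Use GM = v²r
r = 7.44 Tm = 7.44 × 10^12 m
v = 0.8259 m/s
v² = 0.682111 m²/s²
GM = v²r = 0.682111 × 7.44 × 10^12 = 5.0749 × 10^12 m³/s²
GM ≈ 5.075 × 10^12 m³/s²

Final answer: GM = 5.075 × 10^12 m³/s²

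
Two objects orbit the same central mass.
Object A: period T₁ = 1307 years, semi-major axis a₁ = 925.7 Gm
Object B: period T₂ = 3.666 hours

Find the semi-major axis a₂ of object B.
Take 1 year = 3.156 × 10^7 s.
T₁ = 1307 years = 4.12489 × 10^10 s
T₂ = 3.666 hours = 13197.6 s
a₁ = 925.7 Gm = 9.257 × 10^11 m
Kepler's third law: (T₂/T₁)² = (a₂/a₁)³  ⇒  a₂ = a₁ (T₂/T₁)^(2/3)
T₂/T₁ = 3.1995 × 10^-7
(T₂/T₁)^(2/3) = 4.67794 × 10^-5
a₂ = 9.257 × 10^11 m × 4.67794 × 10^-5 = 4.33037 × 10^7 m ≈ 43.3 Mm

Final answer: a₂ = 43.3 Mm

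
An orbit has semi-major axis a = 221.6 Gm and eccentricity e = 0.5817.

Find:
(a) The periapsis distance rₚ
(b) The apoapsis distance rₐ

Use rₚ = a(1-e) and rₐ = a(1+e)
a = 221.6 Gm = 2.216 × 10^11 m
e = 0.5817:  1 − e = 0.4183,  1 + e = 1.5817
(a) rₚ = a(1 − e) = 2.216 × 10^11 m × 0.4183 = 9.26953 × 10^10 m ≈ 92.7 Gm
(b) rₐ = a(1 + e) = 2.216 × 10^11 m × 1.5817 = 3.50505 × 10^11 m ≈ 350.5 Gm

Final answer:
(a) rₚ = 92.7 Gm
(b) rₐ = 350.5 Gm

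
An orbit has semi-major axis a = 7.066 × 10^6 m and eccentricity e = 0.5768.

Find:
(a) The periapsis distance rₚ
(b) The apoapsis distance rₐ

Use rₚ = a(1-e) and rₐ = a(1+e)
a = 7.066 × 10^6 m
e = 0.5768:  1 − e = 0.4232,  1 + e = 1.5768
(a) rₚ = a(1 − e) = 7.066 × 10^6 m × 0.4232 = 2.99033 × 10^6 m ≈ 2.99 × 10^6 m
(b) rₐ = a(1 + e) = 7.066 × 10^6 m × 1.5768 = 1.11417 × 10^7 m ≈ 1.114 × 10^7 m

Final answer:
(a) rₚ = 2.99 × 10^6 m
(b) rₐ = 1.114 × 10^7 m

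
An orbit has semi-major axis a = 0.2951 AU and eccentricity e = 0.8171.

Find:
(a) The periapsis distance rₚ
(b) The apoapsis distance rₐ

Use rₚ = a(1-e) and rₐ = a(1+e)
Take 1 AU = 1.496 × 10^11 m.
a = 0.2951 AU = 4.4147 × 10^10 m
e = 0.8171:  1 − e = 0.1829,  1 + e = 1.8171
(a) rₚ = a(1 − e) = 4.4147 × 10^10 m × 0.1829 = 8.07448 × 10^9 m ≈ 0.05397 AU
(b) rₐ = a(1 + e) = 4.4147 × 10^10 m × 1.8171 = 8.02194 × 10^10 m ≈ 0.5362 AU

Final answer:
(a) rₚ = 0.05397 AU
(b) rₐ = 0.5362 AU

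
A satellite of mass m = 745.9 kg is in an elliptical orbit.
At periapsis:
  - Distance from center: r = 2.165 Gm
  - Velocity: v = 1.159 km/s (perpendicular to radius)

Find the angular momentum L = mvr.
r = 2.165 Gm = 2.165 × 10^9 m
v = 1.159 km/s = 1159 m/s
vr = 1159 × 2.165 × 10^9 = 2.50924 × 10^12 m²/s
L = m × vr = 745.9 × 2.50924 × 10^12 = 1.87164 × 10^15 kg·m²/s ≈ 1.872 × 10^15 kg·m²/s

Final answer: L = 1.872 × 10^15 kg·m²/s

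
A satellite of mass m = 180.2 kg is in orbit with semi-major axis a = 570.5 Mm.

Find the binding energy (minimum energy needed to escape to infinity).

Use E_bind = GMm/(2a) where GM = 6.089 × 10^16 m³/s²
a = 570.5 Mm = 5.705 × 10^8 m
GM = 6.089 × 10^16 m³/s²
m = 180.2 kg
GMm = 6.089 × 10^16 × 180.2 = 1.09724 × 10^19 m³·kg/s²
2a = 1.141 × 10^9 m
E_bind = GMm/(2a) = 9.61646 × 10^9 J ≈ 9.616 GJ

Final answer: 9.616 GJ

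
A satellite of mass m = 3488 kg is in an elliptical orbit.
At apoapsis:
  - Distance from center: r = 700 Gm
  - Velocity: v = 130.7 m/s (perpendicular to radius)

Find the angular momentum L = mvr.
r = 700 Gm = 7 × 10^11 m
v = 130.7 m/s
vr = 130.7 × 7 × 10^11 = 9.149 × 10^13 m²/s
L = m × vr = 3488 × 9.149 × 10^13 = 3.19117 × 10^17 kg·m²/s ≈ 3.191 × 10^17 kg·m²/s

Final answer: L = 3.191 × 10^17 kg·m²/s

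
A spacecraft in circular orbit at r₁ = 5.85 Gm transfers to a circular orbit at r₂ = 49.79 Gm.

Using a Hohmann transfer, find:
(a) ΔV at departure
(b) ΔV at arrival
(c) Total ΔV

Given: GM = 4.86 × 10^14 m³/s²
r₁ = 5.85 Gm = 5.85 × 10^9 m
r₂ = 49.79 Gm = 4.979 × 10^10 m
GM = 4.86 × 10^14 m³/s²
Transfer ellipse: a_t = (r₁ + r₂)/2 = 2.782 × 10^10 m
Circular speed at r₁: v₁ = √(GM/r₁) = 288.231 m/s
Transfer speed at r₁ (periapsis): v₁ₜ = √(GM(2/r₁ − 1/a_t)) = 385.596 m/s
(a) ΔV₁ = v₁ₜ − v₁ = 97.3655 m/s ≈ 97.37 m/s
Circular speed at r₂: v₂ = √(GM/r₂) = 98.7978 m/s
Transfer speed at r₂ (apoapsis): v₂ₜ = √(GM(2/r₂ − 1/a_t)) = 45.305 m/s
(b) ΔV₂ = v₂ − v₂ₜ = 53.4927 m/s ≈ 53.49 m/s
(c) ΔV_total = ΔV₁ + ΔV₂ = 150.858 m/s ≈ 150.9 m/s

Final answer:
(a) ΔV₁ = 97.37 m/s
(b) ΔV₂ = 53.49 m/s
(c) ΔV_total = 150.9 m/s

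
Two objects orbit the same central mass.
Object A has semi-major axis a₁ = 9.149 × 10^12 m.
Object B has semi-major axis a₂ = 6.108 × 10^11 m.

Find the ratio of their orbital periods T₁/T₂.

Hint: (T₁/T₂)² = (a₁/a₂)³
a₁ = 9.149 × 10^12 m
a₂ = 6.108 × 10^11 m
a₁/a₂ = 14.9787
T₁/T₂ = (a₁/a₂)^(3/2) = (14.9787)^1.5 = 57.9711

Final answer: T₁/T₂ = 57.97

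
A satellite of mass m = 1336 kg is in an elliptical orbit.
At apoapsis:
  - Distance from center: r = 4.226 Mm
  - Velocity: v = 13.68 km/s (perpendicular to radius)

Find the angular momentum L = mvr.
r = 4.226 Mm = 4.226 × 10^6 m
v = 13.68 km/s = 13680 m/s
vr = 13680 × 4.226 × 10^6 = 5.78117 × 10^10 m²/s
L = m × vr = 1336 × 5.78117 × 10^10 = 7.72364 × 10^13 kg·m²/s ≈ 7.724 × 10^13 kg·m²/s

Final answer: L = 7.724 × 10^13 kg·m²/s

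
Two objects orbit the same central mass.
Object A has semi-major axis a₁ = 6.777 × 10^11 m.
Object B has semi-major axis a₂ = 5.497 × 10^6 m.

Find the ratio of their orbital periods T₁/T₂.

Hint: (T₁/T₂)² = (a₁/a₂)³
a₁ = 6.777 × 10^11 m
a₂ = 5.497 × 10^6 m
a₁/a₂ = 123285
T₁/T₂ = (a₁/a₂)^(3/2) = (123285)^1.5 = 4.3288 × 10^7

Final answer: T₁/T₂ = 4.329 × 10^7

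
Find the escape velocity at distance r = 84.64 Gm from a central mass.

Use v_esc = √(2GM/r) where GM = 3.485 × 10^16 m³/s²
r = 84.64 Gm = 8.464 × 10^10 m
GM = 3.485 × 10^16 m³/s²
2GM/r = 2 × (3.485 × 10^16) / (8.464 × 10^10) = 823488 m²/s²
v_esc = √(2GM/r) = 907.462 m/s ≈ 907.5 m/s

Final answer: 907.5 m/s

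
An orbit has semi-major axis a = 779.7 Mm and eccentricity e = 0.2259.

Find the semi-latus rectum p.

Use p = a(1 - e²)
a = 779.7 Mm = 7.797 × 10^8 m
e = 0.2259,  e² = 0.0510308,  1 − e² = 0.948969
p = a(1 − e²) = 7.797 × 10^8 m × 0.948969 = 7.39911 × 10^8 m ≈ 739.9 Mm

Final answer: p = 739.9 Mm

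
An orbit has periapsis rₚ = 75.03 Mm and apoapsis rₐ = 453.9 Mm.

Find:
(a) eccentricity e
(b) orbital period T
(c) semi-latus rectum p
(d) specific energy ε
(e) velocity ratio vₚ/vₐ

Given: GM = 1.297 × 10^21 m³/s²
rₚ = 75.03 Mm = 7.503 × 10^7 m
rₐ = 453.9 Mm = 4.539 × 10^8 m
GM = 1.297 × 10^21 m³/s²
a = (rₚ + rₐ)/2 = 2.64465 × 10^8 m
e = (rₐ − rₚ)/(rₐ + rₚ) = (3.7887 × 10^8) / (5.2893 × 10^8) = 0.716295
(a) e = 0.716295 ≈ 0.7163
(b) a³ = 1.84971 × 10^25 m³;  T = 2π √(a³/GM) = 2π × 119.421 s = 750.347 s ≈ 12.51 minutes
(c) 1 − e² = 0.486921;  p = a(1 − e²) = 2.64465 × 10^8 × 0.486921 = 1.28774 × 10^8 m ≈ 128.8 Mm
(d) 2a = 5.2893 × 10^8 m;  ε = −GM/(2a) = -2.45212 × 10^12 J/kg ≈ -2452 GJ/kg
(e) vₚ/vₐ = rₐ/rₚ (angular momentum) = (4.539 × 10^8) / (7.503 × 10^7) = 6.04958 ≈ 6.05

Final answer:
(a) eccentricity e = 0.7163
(b) orbital period T = 12.51 minutes
(c) semi-latus rectum p = 128.8 Mm
(d) specific energy ε = -2452 GJ/kg
(e) velocity ratio vₚ/vₐ = 6.05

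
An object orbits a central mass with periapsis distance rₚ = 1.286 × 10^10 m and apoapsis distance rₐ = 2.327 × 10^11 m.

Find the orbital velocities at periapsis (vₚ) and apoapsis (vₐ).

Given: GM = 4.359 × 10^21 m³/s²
rₚ = 1.286 × 10^10 m
rₐ = 2.327 × 10^11 m
GM = 4.359 × 10^21 m³/s²
a = (rₚ + rₐ)/2 = 1.2278 × 10^11 m
Vis-viva: v² = GM (2/r − 1/a)
vₚ² = 4.359 × 10^21 × (1.55521 × 10^-10 − 8.14465 × 10^-12) = 6.42413 × 10^11 m²/s²
vₚ = 801507 m/s ≈ 801.5 km/s
vₐ² = 4.359 × 10^21 × (8.59476 × 10^-12 − 8.14465 × 10^-12) = 1.96202 × 10^9 m²/s²
vₐ = 44294.7 m/s ≈ 44.29 km/s

Final answer: vₚ = 801.5 km/s, vₐ = 44.29 km/s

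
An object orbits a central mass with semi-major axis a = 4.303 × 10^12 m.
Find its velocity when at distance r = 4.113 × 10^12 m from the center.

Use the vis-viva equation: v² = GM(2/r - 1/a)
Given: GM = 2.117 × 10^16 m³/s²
a = 4.303 × 10^12 m
r = 4.113 × 10^12 m
GM = 2.117 × 10^16 m³/s²
2/r − 1/a = 4.86263 × 10^-13 − 2.32396 × 10^-13 = 2.53867 × 10^-13 m⁻¹
v² = GM (2/r − 1/a) = 5374.37 m²/s²
v = 73.3101 m/s ≈ 73.31 m/s

Final answer: 73.31 m/s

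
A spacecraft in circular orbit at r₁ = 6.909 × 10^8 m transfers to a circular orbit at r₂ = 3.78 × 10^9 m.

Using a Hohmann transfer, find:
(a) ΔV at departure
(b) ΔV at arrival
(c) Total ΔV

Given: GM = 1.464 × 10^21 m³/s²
r₁ = 6.909 × 10^8 m
r₂ = 3.78 × 10^9 m
GM = 1.464 × 10^21 m³/s²
Transfer ellipse: a_t = (r₁ + r₂)/2 = 2.23545 × 10^9 m
Circular speed at r₁: v₁ = √(GM/r₁) = 1.45567 × 10^6 m/s
Transfer speed at r₁ (periapsis): v₁ₜ = √(GM(2/r₁ − 1/a_t)) = 1.89289 × 10^6 m/s
(a) ΔV₁ = v₁ₜ − v₁ = 437224 m/s ≈ 437.2 km/s
Circular speed at r₂: v₂ = √(GM/r₂) = 622336 m/s
Transfer speed at r₂ (apoapsis): v₂ₜ = √(GM(2/r₂ − 1/a_t)) = 345979 m/s
(b) ΔV₂ = v₂ − v₂ₜ = 276357 m/s ≈ 276.4 km/s
(c) ΔV_total = ΔV₁ + ΔV₂ = 713581 m/s ≈ 713.6 km/s

Final answer:
(a) ΔV₁ = 437.2 km/s
(b) ΔV₂ = 276.4 km/s
(c) ΔV_total = 713.6 km/s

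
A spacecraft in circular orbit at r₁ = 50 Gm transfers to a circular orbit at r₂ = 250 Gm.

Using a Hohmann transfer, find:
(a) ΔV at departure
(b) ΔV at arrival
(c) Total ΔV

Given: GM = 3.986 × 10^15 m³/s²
r₁ = 50 Gm = 5 × 10^10 m
r₂ = 250 Gm = 2.5 × 10^11 m
GM = 3.986 × 10^15 m³/s²
Transfer ellipse: a_t = (r₁ + r₂)/2 = 1.5 × 10^11 m
Circular speed at r₁: v₁ = √(GM/r₁) = 282.347 m/s
Transfer speed at r₁ (periapsis): v₁ₜ = √(GM(2/r₁ − 1/a_t)) = 364.509 m/s
(a) ΔV₁ = v₁ₜ − v₁ = 82.1615 m/s ≈ 82.16 m/s
Circular speed at r₂: v₂ = √(GM/r₂) = 126.27 m/s
Transfer speed at r₂ (apoapsis): v₂ₜ = √(GM(2/r₂ − 1/a_t)) = 72.9018 m/s
(b) ΔV₂ = v₂ − v₂ₜ = 53.3678 m/s ≈ 53.37 m/s
(c) ΔV_total = ΔV₁ + ΔV₂ = 135.529 m/s ≈ 135.5 m/s

Final answer:
(a) ΔV₁ = 82.16 m/s
(b) ΔV₂ = 53.37 m/s
(c) ΔV_total = 135.5 m/s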